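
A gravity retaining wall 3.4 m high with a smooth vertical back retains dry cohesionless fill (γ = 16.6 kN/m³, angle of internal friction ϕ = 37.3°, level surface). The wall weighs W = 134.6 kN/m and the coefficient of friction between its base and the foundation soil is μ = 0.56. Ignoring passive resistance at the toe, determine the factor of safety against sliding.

K_a = tan²(45° − 37.3°/2) = 0.2453.
P_a = ½K_aγH² = 0.5×0.2453×16.6×3.4² = 23.54 kN/m, acting at H/3 = 1.133 m above the base.
FS_sliding = μW / P_a = 0.56×134.6 / 23.54 = 3.202.

3.20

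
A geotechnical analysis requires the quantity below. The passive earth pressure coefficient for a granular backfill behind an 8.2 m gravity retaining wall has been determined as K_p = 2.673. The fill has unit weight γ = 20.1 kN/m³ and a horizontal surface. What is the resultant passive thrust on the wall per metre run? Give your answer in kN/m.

P = ½ K_p γ H² = 0.5 × 2.673 × 20.1 × 8.2² = 1806 kN/m.

1810 kN/m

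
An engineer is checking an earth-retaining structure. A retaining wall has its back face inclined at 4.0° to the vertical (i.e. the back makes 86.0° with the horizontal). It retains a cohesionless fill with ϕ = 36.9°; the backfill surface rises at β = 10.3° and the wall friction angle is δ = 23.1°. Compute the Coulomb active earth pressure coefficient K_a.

K_a = sin²(α+φ) / [sin²α · sin(α−δ) · (1 + √{sin(φ+δ)sin(φ−β) / (sin(α−δ)sin(α+β))})²].
With α = 86.0°, φ = 36.9°, δ = 23.1°, β = 10.3°: K_a = 0.2881.

0.288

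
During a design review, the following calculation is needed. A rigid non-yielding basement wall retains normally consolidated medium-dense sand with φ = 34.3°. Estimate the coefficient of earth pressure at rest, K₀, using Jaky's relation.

0.436

K₀ = 1 − sin φ' = 1 − sin 34.3° = 0.4365.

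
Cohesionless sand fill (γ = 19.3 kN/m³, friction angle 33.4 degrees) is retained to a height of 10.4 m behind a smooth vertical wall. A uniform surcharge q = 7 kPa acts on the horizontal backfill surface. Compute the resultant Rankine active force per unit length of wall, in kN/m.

324 kN/m

K_a = tan²(45° − φ/2) = 0.2899.
Soil triangle: ½ K_a γ H² = 0.5×0.2899×19.3×10.4² = 302.6 kN/m.
Surcharge rectangle: K_a q H = 0.2899×7×10.4 = 21.11 kN/m.
Total = 302.6 + 21.11 = 323.7 kN/m.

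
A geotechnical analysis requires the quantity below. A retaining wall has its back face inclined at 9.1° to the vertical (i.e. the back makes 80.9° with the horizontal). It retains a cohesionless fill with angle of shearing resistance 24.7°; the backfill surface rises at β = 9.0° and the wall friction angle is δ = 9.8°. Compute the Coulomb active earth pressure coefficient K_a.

K_a = sin²(α+φ) / [sin²α · sin(α−δ) · (1 + √{sin(φ+δ)sin(φ−β) / (sin(α−δ)sin(α+β))})²].
With α = 80.9°, φ = 24.7°, δ = 9.8°, β = 9.0°: K_a = 0.5113.

0.511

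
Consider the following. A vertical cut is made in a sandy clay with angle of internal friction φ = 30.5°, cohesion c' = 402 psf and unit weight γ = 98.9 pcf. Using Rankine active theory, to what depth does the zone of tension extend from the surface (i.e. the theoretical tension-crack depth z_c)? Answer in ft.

K_a = tan²(45° − 30.5°/2) = 0.3267; √K_a = 0.5715.
The active pressure is zero where K_a γ z = 2c√K_a, so z_c = 2c/(γ√K_a) = 2×402/(98.9×0.5715) = 14.22 ft.

14.2 ft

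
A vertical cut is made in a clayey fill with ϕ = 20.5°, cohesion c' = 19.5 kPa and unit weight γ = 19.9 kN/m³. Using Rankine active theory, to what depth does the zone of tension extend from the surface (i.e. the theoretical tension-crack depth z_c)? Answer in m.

K_a = tan²(45° − 20.5°/2) = 0.4813; √K_a = 0.6937.
The active pressure is zero where K_a γ z = 2c√K_a, so z_c = 2c/(γ√K_a) = 2×19.5/(19.9×0.6937) = 2.825 m.

2.83 m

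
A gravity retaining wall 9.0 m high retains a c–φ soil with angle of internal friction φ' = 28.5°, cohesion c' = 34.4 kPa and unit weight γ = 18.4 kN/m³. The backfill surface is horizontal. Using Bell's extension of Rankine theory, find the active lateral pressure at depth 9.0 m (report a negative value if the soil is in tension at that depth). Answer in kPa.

17.7 kPa

K_a = (1 − sin φ)/(1 + sin φ) = 0.3540.
σ_a = K_a γ z − 2c√K_a = 0.3540×18.4×9.0 − 2×34.4×0.5949 = 17.68 kPa.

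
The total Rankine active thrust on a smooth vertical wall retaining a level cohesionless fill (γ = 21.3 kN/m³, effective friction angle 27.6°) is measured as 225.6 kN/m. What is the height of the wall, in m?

K_a = 0.3668. P_a = ½ K_a γ H² ⇒ H = √(2P_a/(K_a γ)).
H = √(2×225.6/(0.3668×21.3)) = 7.600 m.

7.60 m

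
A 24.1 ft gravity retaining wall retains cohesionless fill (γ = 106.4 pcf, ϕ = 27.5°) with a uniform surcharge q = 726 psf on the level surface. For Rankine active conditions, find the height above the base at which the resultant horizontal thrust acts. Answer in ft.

K_a = 0.3682.
Triangular part P₁ = ½K_aγH² = 11380 at H/3 = 8.033 ft; rectangular part P₂ = K_a q H = 6443 at H/2 = 12.05 ft.
ȳ = (P₁·8.033 + P₂·12.05)/(P₁+P₂) = 9.485 ft.

9.49 ft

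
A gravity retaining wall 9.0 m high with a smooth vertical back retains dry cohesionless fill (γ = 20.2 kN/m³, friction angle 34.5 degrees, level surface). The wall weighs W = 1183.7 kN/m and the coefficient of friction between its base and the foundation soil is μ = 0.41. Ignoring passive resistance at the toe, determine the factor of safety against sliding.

2.14

K_a = tan²(45° − 34.5°/2) = 0.2768.
P_a = ½K_aγH² = 0.5×0.2768×20.2×9.0² = 226.5 kN/m, acting at H/3 = 3.000 m above the base.
FS_sliding = μW / P_a = 0.41×1183.7 / 226.5 = 2.143.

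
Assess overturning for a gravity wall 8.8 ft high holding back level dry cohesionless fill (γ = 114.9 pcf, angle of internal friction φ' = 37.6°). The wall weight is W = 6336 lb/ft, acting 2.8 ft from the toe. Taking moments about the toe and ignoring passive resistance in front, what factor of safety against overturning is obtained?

K_a = tan²(45° − 37.6°/2) = 0.2421.
P_a = ½K_aγH² = 0.5×0.2421×114.9×8.8² = 1077 lb/ft, acting at H/3 = 2.933 ft above the base.
Overturning moment M_o = P_a × H/3 = 1077 × 2.933 = 3160.
Resisting moment M_r = W × 2.8 = 6336 × 2.8 = 17740.
FS_overturning = M_r/M_o = 17740/3160 = 5.615.

5.61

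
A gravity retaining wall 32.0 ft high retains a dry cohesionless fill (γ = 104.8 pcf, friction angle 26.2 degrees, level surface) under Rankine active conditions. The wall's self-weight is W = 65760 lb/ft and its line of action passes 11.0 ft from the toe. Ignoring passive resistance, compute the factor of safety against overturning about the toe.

3.26

K_a = tan²(45° − 26.2°/2) = 0.3874.
P_a = ½K_aγH² = 0.5×0.3874×104.8×32.0² = 20790 lb/ft, acting at H/3 = 10.67 ft above the base.
Overturning moment M_o = P_a × H/3 = 20790 × 10.67 = 221700.
Resisting moment M_r = W × 11.0 = 65760 × 11.0 = 723400.
FS_overturning = M_r/M_o = 723400/221700 = 3.262.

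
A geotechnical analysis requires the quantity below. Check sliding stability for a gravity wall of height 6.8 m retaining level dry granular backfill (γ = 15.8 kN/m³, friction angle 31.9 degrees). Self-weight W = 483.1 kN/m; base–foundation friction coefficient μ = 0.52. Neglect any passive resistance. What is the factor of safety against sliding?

K_a = tan²(45° − 31.9°/2) = 0.3085.
P_a = ½K_aγH² = 0.5×0.3085×15.8×6.8² = 112.7 kN/m, acting at H/3 = 2.267 m above the base.
FS_sliding = μW / P_a = 0.52×483.1 / 112.7 = 2.229.

2.23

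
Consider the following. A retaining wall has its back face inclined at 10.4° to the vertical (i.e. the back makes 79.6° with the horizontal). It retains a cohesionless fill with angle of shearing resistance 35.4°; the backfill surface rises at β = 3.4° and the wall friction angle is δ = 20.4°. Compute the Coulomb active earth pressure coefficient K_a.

K_a = sin²(α+φ) / [sin²α · sin(α−δ) · (1 + √{sin(φ+δ)sin(φ−β) / (sin(α−δ)sin(α+β))})²].
With α = 79.6°, φ = 35.4°, δ = 20.4°, β = 3.4°: K_a = 0.3353.

0.335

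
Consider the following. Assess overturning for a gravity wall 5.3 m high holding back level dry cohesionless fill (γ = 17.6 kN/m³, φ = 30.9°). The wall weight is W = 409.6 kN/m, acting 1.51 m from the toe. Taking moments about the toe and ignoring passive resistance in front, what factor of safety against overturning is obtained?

4.41

K_a = tan²(45° − 30.9°/2) = 0.3214.
P_a = ½K_aγH² = 0.5×0.3214×17.6×5.3² = 79.45 kN/m, acting at H/3 = 1.767 m above the base.
Overturning moment M_o = P_a × H/3 = 79.45 × 1.767 = 140.4.
Resisting moment M_r = W × 1.51 = 409.6 × 1.51 = 618.5.
FS_overturning = M_r/M_o = 618.5/140.4 = 4.407.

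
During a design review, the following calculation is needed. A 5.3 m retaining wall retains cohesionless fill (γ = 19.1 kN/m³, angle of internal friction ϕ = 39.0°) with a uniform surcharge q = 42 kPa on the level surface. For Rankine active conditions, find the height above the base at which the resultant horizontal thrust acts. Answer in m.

K_a = 0.2275.
Triangular part P₁ = ½K_aγH² = 61.03 at H/3 = 1.767 m; rectangular part P₂ = K_a q H = 50.64 at H/2 = 2.650 m.
ȳ = (P₁·1.767 + P₂·2.650)/(P₁+P₂) = 2.167 m.

2.17 m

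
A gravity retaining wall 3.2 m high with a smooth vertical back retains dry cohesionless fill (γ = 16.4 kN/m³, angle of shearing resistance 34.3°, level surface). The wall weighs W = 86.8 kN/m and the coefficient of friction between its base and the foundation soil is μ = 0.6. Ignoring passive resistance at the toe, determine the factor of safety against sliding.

K_a = tan²(45° − 34.3°/2) = 0.2792.
P_a = ½K_aγH² = 0.5×0.2792×16.4×3.2² = 23.44 kN/m, acting at H/3 = 1.067 m above the base.
FS_sliding = μW / P_a = 0.6×86.8 / 23.44 = 2.222.

2.22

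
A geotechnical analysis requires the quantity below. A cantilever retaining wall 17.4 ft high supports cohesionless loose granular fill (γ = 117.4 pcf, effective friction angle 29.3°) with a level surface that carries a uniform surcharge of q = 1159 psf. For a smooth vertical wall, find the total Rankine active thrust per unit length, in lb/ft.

13000 lb/ft

K_a = tan²(45° − φ/2) = 0.3428.
Soil triangle: ½ K_a γ H² = 0.5×0.3428×117.4×17.4² = 6093 lb/ft.
Surcharge rectangle: K_a q H = 0.3428×1159×17.4 = 6914 lb/ft.
Total = 6093 + 6914 = 13010 lb/ft.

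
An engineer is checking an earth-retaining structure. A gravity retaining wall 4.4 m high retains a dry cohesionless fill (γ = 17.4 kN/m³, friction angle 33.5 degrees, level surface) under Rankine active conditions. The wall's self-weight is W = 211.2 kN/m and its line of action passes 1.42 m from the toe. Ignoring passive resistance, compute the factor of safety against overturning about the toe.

K_a = tan²(45° − 33.5°/2) = 0.2887.
P_a = ½K_aγH² = 0.5×0.2887×17.4×4.4² = 48.63 kN/m, acting at H/3 = 1.467 m above the base.
Overturning moment M_o = P_a × H/3 = 48.63 × 1.467 = 71.32.
Resisting moment M_r = W × 1.42 = 211.2 × 1.42 = 299.9.
FS_overturning = M_r/M_o = 299.9/71.32 = 4.205.

4.20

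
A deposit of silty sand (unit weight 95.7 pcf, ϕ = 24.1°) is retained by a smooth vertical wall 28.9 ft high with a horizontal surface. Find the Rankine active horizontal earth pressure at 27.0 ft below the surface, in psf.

1090 psf

K_a = (1 − sin φ)/(1 + sin φ) = 0.4201.
σ_h = K_a γ z = 0.4201 × 95.7 × 27.0 = 1086 psf.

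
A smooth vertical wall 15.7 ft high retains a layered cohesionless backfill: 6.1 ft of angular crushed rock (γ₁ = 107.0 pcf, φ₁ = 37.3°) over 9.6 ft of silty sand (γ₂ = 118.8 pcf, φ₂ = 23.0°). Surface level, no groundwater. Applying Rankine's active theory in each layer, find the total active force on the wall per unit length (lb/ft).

K_a1 = tan²(45°−37.3°/2) = 0.2453; K_a2 = tan²(45°−23.0°/2) = 0.4381.
Layer 1: σ at base = K_a1 γ₁ h₁ = 160.1 psf; P₁ = ½×160.1×6.1 = 488.4.
Layer 2: σ_v at top = γ₁h₁ = 652.7; σ_h top = K_a2×652.7 = 285.9; σ_h base = K_a2×(652.7+118.8×9.6) = 785.6.
P₂ = ½(285.9+785.6)×9.6 = 5143. Total P_a = 488.4+5143 = 5632 lb/ft.

5630 lb/ft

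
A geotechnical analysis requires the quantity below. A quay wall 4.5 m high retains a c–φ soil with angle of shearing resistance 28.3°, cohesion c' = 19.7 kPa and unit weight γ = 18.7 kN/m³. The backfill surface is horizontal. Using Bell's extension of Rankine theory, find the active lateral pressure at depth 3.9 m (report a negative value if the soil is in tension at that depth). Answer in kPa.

2.49 kPa

K_a = (1 − sin φ)/(1 + sin φ) = 0.3568.
σ_a = K_a γ z − 2c√K_a = 0.3568×18.7×3.9 − 2×19.7×0.5973 = 2.486 kPa.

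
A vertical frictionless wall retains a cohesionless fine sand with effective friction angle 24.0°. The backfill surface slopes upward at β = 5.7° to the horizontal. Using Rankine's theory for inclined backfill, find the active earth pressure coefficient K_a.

0.430

K_a = cos β · (cos β − √(cos²β − cos²φ)) / (cos β + √(cos²β − cos²φ)).
cos β = 0.9951, cos φ = 0.9135, √(cos²β − cos²φ) = 0.3944.
K_a = 0.9951 × (0.9951 − 0.3944)/(0.9951 + 0.3944) = 0.4301.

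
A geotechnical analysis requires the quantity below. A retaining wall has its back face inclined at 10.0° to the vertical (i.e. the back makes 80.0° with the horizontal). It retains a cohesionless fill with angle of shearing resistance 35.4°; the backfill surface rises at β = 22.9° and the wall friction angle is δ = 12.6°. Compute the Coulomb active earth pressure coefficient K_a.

0.450

K_a = sin²(α+φ) / [sin²α · sin(α−δ) · (1 + √{sin(φ+δ)sin(φ−β) / (sin(α−δ)sin(α+β))})²].
With α = 80.0°, φ = 35.4°, δ = 12.6°, β = 22.9°: K_a = 0.4502.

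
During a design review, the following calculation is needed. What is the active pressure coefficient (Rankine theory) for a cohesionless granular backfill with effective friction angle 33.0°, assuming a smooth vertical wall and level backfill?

K_a = (1 − sin φ)/(1 + sin φ) = (1 − sin 33.0°)/(1 + sin 33.0°) = 0.2948.

0.295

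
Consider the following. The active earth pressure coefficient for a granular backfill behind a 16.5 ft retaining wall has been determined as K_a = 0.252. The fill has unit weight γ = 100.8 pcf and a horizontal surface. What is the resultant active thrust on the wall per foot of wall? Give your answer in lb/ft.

3460 lb/ft

P = ½ K_a γ H² = 0.5 × 0.252 × 100.8 × 16.5² = 3458 lb/ft.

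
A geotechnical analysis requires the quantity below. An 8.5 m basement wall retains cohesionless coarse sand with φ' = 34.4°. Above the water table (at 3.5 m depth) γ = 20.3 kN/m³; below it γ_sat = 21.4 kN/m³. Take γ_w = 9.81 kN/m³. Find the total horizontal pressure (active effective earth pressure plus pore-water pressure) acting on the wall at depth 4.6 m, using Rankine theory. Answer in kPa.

34.1 kPa

K_a = (1 − sin φ)/(1 + sin φ) = 0.2780.
γ' = 21.4 − 9.81 = 11.59 kN/m³.
Effective vertical stress at 4.6 m: σ'_v = 20.3×3.5 + 11.59×1.10 = 83.80 kPa.
σ'_h = K_a σ'_v = 0.2780 × 83.80 = 23.29 kPa; u = γ_w × 1.10 = 10.79 kPa.
Total σ_h = 23.29 + 10.79 = 34.09 kPa.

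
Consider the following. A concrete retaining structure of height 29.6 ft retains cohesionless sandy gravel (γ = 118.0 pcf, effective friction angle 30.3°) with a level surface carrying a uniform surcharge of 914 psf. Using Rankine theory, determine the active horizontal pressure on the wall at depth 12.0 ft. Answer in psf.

767 psf

K_a = (1 − sin φ)/(1 + sin φ) = 0.3293.
σ_v = γz + q = 118.0 × 12.0 + 914 = 2330 psf.
σ_h = K_a σ_v = 0.3293 × 2330 = 767.3 psf.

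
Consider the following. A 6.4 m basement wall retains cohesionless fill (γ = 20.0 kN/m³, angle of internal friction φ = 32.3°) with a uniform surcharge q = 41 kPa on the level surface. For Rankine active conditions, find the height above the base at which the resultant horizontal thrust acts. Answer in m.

2.55 m

K_a = 0.3035.
Triangular part P₁ = ½K_aγH² = 124.3 at H/3 = 2.133 m; rectangular part P₂ = K_a q H = 79.63 at H/2 = 3.200 m.
ȳ = (P₁·2.133 + P₂·3.200)/(P₁+P₂) = 2.550 m.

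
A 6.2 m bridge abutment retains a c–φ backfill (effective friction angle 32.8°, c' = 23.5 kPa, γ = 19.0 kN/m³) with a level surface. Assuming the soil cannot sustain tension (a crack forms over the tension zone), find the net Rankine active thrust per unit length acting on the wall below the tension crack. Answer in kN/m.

7.81 kN/m

K_a = 0.2973; √K_a = 0.5452.
Tension-crack depth z_c = 2c/(γ√K_a) = 2×23.5/(19.0×0.5452) = 4.537 m.
σ_a at base = K_a γ H − 2c√K_a = 0.2973×19.0×6.2 − 2×23.5×0.5452 = 9.392 kPa.
P_a = ½ × 9.392 × (H − z_c) = 0.5×9.392×1.663 = 7.809 kN/m.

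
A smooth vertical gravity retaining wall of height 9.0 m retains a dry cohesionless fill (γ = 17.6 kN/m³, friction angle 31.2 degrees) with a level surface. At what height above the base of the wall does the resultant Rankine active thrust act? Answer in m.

3.00 m

K_a = 0.3175.
The pressure distribution is triangular, so the resultant acts at H/3 above the base = 9.0/3 = 3.000 m.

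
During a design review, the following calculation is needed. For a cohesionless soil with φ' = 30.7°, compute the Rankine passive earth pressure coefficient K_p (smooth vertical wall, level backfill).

K_p = (1 + sin φ)/(1 − sin φ) = tan²(45° + 30.7°/2) = 3.086.

3.09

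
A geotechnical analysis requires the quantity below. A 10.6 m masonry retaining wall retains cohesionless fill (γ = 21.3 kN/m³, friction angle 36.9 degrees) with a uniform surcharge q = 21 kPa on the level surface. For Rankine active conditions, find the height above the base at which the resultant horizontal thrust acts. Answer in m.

3.81 m

K_a = 0.2497.
Triangular part P₁ = ½K_aγH² = 298.8 at H/3 = 3.533 m; rectangular part P₂ = K_a q H = 55.58 at H/2 = 5.300 m.
ȳ = (P₁·3.533 + P₂·5.300)/(P₁+P₂) = 3.810 m.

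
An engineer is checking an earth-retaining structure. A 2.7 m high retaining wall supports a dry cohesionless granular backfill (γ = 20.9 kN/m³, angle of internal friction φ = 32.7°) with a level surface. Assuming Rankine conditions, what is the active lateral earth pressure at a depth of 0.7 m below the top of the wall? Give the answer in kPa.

K_a = (1 − sin φ)/(1 + sin φ) = 0.2985.
σ_h = K_a γ z = 0.2985 × 20.9 × 0.7 = 4.367 kPa.

4.37 kPa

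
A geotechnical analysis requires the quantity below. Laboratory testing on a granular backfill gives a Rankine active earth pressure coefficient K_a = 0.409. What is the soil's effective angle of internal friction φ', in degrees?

24.8°

K_a = tan²(45° − φ/2) ⇒ 45° − φ/2 = arctan(√0.409) = 32.60°.
φ = 2(45° − 32.60°) = 24.80°.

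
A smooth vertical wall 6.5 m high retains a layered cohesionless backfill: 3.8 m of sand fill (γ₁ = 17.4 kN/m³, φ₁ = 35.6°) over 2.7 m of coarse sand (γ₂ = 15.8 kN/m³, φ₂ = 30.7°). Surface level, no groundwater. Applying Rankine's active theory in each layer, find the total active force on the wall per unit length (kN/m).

110 kN/m

K_a1 = tan²(45°−35.6°/2) = 0.2641; K_a2 = tan²(45°−30.7°/2) = 0.3240.
Layer 1: σ at base = K_a1 γ₁ h₁ = 17.46 kPa; P₁ = ½×17.46×3.8 = 33.18.
Layer 2: σ_v at top = γ₁h₁ = 66.12; σ_h top = K_a2×66.12 = 21.42; σ_h base = K_a2×(66.12+15.8×2.7) = 35.25.
P₂ = ½(21.42+35.25)×2.7 = 76.51. Total P_a = 33.18+76.51 = 109.7 kN/m.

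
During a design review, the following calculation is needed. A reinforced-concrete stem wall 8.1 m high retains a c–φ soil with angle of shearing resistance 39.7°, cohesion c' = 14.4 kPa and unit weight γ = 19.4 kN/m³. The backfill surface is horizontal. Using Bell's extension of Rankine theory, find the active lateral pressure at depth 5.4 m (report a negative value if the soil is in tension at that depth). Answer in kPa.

K_a = (1 − sin φ)/(1 + sin φ) = 0.2204.
σ_a = K_a γ z − 2c√K_a = 0.2204×19.4×5.4 − 2×14.4×0.4695 = 9.571 kPa.

9.57 kPa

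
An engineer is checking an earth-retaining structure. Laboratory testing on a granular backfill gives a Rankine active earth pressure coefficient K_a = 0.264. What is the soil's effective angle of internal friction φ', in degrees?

K_a = tan²(45° − φ/2) ⇒ 45° − φ/2 = arctan(√0.264) = 27.19°.
φ = 2(45° − 27.19°) = 35.61°.

35.6°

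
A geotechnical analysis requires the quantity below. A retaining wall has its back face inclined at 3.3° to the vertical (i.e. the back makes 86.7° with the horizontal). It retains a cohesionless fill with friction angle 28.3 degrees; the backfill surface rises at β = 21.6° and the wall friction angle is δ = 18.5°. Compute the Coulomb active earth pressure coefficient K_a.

0.517

K_a = sin²(α+φ) / [sin²α · sin(α−δ) · (1 + √{sin(φ+δ)sin(φ−β) / (sin(α−δ)sin(α+β))})²].
With α = 86.7°, φ = 28.3°, δ = 18.5°, β = 21.6°: K_a = 0.5167.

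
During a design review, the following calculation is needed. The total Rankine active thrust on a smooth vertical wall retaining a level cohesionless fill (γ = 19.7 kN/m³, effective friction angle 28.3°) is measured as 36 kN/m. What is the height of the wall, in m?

K_a = 0.3568. P_a = ½ K_a γ H² ⇒ H = √(2P_a/(K_a γ)).
H = √(2×36/(0.3568×19.7)) = 3.201 m.

3.20 m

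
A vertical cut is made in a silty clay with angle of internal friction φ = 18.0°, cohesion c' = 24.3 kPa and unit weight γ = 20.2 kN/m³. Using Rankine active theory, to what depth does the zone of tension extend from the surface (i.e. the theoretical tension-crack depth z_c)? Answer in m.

K_a = tan²(45° − 18.0°/2) = 0.5279; √K_a = 0.7265.
The active pressure is zero where K_a γ z = 2c√K_a, so z_c = 2c/(γ√K_a) = 2×24.3/(20.2×0.7265) = 3.311 m.

3.31 m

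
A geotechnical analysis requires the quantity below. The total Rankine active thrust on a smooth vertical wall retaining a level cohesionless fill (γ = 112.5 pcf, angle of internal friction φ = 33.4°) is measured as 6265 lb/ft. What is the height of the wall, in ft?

19.6 ft

K_a = 0.2899. P_a = ½ K_a γ H² ⇒ H = √(2P_a/(K_a γ)).
H = √(2×6265/(0.2899×112.5)) = 19.60 ft.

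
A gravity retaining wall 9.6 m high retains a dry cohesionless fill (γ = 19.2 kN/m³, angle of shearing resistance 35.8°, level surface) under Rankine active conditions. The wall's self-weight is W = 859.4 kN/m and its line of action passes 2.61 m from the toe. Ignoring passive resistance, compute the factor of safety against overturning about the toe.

K_a = tan²(45° − 35.8°/2) = 0.2619.
P_a = ½K_aγH² = 0.5×0.2619×19.2×9.6² = 231.7 kN/m, acting at H/3 = 3.200 m above the base.
Overturning moment M_o = P_a × H/3 = 231.7 × 3.200 = 741.4.
Resisting moment M_r = W × 2.61 = 859.4 × 2.61 = 2243.
FS_overturning = M_r/M_o = 2243/741.4 = 3.026.

3.03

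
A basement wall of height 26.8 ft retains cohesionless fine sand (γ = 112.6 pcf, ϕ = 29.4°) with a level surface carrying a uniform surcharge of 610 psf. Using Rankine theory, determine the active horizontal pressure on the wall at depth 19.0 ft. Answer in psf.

939 psf

K_a = (1 − sin φ)/(1 + sin φ) = 0.3415.
σ_v = γz + q = 112.6 × 19.0 + 610 = 2749 psf.
σ_h = K_a σ_v = 0.3415 × 2749 = 938.8 psf.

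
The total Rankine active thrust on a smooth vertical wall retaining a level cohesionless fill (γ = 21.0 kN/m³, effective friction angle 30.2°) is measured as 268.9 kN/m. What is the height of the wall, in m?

K_a = 0.3307. P_a = ½ K_a γ H² ⇒ H = √(2P_a/(K_a γ)).
H = √(2×268.9/(0.3307×21.0)) = 8.801 m.

8.80 m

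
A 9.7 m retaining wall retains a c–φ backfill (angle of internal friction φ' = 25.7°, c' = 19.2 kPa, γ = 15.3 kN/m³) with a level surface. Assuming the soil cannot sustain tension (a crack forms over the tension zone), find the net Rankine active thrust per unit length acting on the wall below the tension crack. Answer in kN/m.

98.4 kN/m

K_a = 0.3950; √K_a = 0.6285.
Tension-crack depth z_c = 2c/(γ√K_a) = 2×19.2/(15.3×0.6285) = 3.993 m.
σ_a at base = K_a γ H − 2c√K_a = 0.3950×15.3×9.7 − 2×19.2×0.6285 = 34.49 kPa.
P_a = ½ × 34.49 × (H − z_c) = 0.5×34.49×5.707 = 98.42 kN/m.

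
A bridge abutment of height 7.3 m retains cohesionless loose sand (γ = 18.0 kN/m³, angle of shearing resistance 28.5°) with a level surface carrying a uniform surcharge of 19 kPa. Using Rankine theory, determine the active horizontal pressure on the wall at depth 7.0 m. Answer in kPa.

K_a = (1 − sin φ)/(1 + sin φ) = 0.3540.
σ_v = γz + q = 18.0 × 7.0 + 19 = 145.0 kPa.
σ_h = K_a σ_v = 0.3540 × 145.0 = 51.32 kPa.

51.3 kPa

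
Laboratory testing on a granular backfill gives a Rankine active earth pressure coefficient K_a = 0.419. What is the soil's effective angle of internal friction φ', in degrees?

K_a = tan²(45° − φ/2) ⇒ 45° − φ/2 = arctan(√0.419) = 32.92°.
φ = 2(45° − 32.92°) = 24.17°.

24.2°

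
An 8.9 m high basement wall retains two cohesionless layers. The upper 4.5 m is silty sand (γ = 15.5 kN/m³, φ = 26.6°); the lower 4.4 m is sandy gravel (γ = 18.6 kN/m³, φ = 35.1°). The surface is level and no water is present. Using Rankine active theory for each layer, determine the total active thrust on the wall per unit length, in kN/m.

K_a1 = tan²(45°−26.6°/2) = 0.3814; K_a2 = tan²(45°−35.1°/2) = 0.2698.
Layer 1: σ at base = K_a1 γ₁ h₁ = 26.61 kPa; P₁ = ½×26.61×4.5 = 59.86.
Layer 2: σ_v at top = γ₁h₁ = 69.75; σ_h top = K_a2×69.75 = 18.82; σ_h base = K_a2×(69.75+18.6×4.4) = 40.90.
P₂ = ½(18.82+40.90)×4.4 = 131.4. Total P_a = 59.86+131.4 = 191.3 kN/m.

191 kN/m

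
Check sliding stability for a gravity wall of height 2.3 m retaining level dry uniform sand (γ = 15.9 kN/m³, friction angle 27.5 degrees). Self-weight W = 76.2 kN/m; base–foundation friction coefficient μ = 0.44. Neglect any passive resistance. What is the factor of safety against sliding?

K_a = tan²(45° − 27.5°/2) = 0.3682.
P_a = ½K_aγH² = 0.5×0.3682×15.9×2.3² = 15.49 kN/m, acting at H/3 = 0.7667 m above the base.
FS_sliding = μW / P_a = 0.44×76.2 / 15.49 = 2.165.

2.17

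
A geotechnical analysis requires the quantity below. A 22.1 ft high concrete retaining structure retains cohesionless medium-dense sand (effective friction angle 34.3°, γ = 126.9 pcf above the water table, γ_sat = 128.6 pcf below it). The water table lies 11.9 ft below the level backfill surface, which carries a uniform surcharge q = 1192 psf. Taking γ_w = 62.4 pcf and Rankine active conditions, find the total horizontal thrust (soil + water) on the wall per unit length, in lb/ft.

18400 lb/ft

K_a = tan²(45° − φ/2) = 0.2792.
γ' = 128.6 − 62.4 = 66.20 pcf. h₂ = H − d_w = 10.2 ft.
σ'_h: at surface K_a·q = 332.8; at WT K_a(q+γd_w) = 754.3; at base K_a(q+γd_w+γ'h₂) = 942.8 psf.
P₁ = ½(332.8+754.3)×11.9 = 6468; P₂ = ½(754.3+942.8)×10.2 = 8655; P_w = ½γ_w h₂² = 3246.
Total = 6468+8655+3246 = 18370 lb/ft.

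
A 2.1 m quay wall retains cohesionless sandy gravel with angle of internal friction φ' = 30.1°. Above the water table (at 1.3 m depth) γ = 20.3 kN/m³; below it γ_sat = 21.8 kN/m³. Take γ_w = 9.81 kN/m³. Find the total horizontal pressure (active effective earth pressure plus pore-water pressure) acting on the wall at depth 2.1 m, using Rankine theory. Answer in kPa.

19.8 kPa

K_a = (1 − sin φ)/(1 + sin φ) = 0.3320.
γ' = 21.8 − 9.81 = 11.99 kN/m³.
Effective vertical stress at 2.1 m: σ'_v = 20.3×1.3 + 11.99×0.800 = 35.98 kPa.
σ'_h = K_a σ'_v = 0.3320 × 35.98 = 11.95 kPa; u = γ_w × 0.800 = 7.848 kPa.
Total σ_h = 11.95 + 7.848 = 19.79 kPa.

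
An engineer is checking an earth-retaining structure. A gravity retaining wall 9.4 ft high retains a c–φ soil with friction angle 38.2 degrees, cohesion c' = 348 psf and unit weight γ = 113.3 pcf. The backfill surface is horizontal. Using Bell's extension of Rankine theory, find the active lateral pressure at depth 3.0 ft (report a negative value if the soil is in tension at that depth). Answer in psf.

-258 psf

K_a = (1 − sin φ)/(1 + sin φ) = 0.2358.
σ_a = K_a γ z − 2c√K_a = 0.2358×113.3×3.0 − 2×348×0.4856 = -257.8 psf.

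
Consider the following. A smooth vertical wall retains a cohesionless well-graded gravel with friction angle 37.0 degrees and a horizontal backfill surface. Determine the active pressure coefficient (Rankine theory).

0.249

K_a = tan²(45° − φ/2) = tan²(26.50°) = 0.2486.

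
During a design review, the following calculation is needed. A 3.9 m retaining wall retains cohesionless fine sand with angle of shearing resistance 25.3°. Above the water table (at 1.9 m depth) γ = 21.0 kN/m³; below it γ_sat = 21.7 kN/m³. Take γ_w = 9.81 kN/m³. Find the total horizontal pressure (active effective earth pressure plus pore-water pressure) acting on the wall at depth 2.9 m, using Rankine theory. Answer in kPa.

K_a = (1 − sin φ)/(1 + sin φ) = 0.4012.
γ' = 21.7 − 9.81 = 11.89 kN/m³.
Effective vertical stress at 2.9 m: σ'_v = 21.0×1.9 + 11.89×1.00 = 51.79 kPa.
σ'_h = K_a σ'_v = 0.4012 × 51.79 = 20.78 kPa; u = γ_w × 1.00 = 9.810 kPa.
Total σ_h = 20.78 + 9.810 = 30.59 kPa.

30.6 kPa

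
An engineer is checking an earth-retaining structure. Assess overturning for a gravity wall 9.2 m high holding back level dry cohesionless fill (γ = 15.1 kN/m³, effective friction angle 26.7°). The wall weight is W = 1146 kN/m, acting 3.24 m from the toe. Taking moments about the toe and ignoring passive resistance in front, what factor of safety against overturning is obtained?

4.99

K_a = tan²(45° − 26.7°/2) = 0.3800.
P_a = ½K_aγH² = 0.5×0.3800×15.1×9.2² = 242.8 kN/m, acting at H/3 = 3.067 m above the base.
Overturning moment M_o = P_a × H/3 = 242.8 × 3.067 = 744.6.
Resisting moment M_r = W × 3.24 = 1146 × 3.24 = 3713.
FS_overturning = M_r/M_o = 3713/744.6 = 4.987.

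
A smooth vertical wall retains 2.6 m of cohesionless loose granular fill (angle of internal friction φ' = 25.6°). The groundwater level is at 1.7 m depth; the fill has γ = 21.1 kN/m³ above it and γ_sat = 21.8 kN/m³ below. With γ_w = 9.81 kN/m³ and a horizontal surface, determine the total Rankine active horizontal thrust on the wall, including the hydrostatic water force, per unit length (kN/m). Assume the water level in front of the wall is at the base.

30.8 kN/m

K_a = tan²(45° − φ/2) = 0.3966.
γ' = 21.8 − 9.81 = 11.99 kN/m³. Depth below WT = 0.9 m.
σ'_h at WT = K_a γ d_w = 14.22 kPa; at base = 14.22 + K_a γ' × 0.9 = 18.50 kPa.
P₁ (0–1.7 m) = ½×14.22×1.7 = 12.09. P₂ (1.7–2.6 m) = ½(14.22+18.50)×0.9 = 14.73.
P_w = ½ γ_w h₂² = 0.5×9.81×0.9² = 3.973. Total = 12.09+14.73+3.973 = 30.79 kN/m.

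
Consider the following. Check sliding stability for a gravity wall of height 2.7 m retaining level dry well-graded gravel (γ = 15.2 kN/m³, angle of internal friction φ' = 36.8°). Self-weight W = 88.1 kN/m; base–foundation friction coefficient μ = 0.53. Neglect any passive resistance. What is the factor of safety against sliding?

3.36

K_a = tan²(45° − 36.8°/2) = 0.2508.
P_a = ½K_aγH² = 0.5×0.2508×15.2×2.7² = 13.89 kN/m, acting at H/3 = 0.9000 m above the base.
FS_sliding = μW / P_a = 0.53×88.1 / 13.89 = 3.361.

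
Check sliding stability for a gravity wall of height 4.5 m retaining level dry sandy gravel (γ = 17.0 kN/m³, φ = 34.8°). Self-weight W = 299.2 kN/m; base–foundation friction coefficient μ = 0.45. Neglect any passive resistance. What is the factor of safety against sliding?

K_a = tan²(45° − 34.8°/2) = 0.2733.
P_a = ½K_aγH² = 0.5×0.2733×17.0×4.5² = 47.04 kN/m, acting at H/3 = 1.500 m above the base.
FS_sliding = μW / P_a = 0.45×299.2 / 47.04 = 2.862.

2.86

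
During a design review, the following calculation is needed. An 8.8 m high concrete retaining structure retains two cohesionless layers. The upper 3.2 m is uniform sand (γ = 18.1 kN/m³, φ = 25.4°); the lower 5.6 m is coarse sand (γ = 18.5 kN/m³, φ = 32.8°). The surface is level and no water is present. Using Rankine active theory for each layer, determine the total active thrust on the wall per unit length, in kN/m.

220 kN/m

K_a1 = tan²(45°−25.4°/2) = 0.3996; K_a2 = tan²(45°−32.8°/2) = 0.2973.
Layer 1: σ at base = K_a1 γ₁ h₁ = 23.15 kPa; P₁ = ½×23.15×3.2 = 37.04.
Layer 2: σ_v at top = γ₁h₁ = 57.92; σ_h top = K_a2×57.92 = 17.22; σ_h base = K_a2×(57.92+18.5×5.6) = 48.01.
P₂ = ½(17.22+48.01)×5.6 = 182.6. Total P_a = 37.04+182.6 = 219.7 kN/m.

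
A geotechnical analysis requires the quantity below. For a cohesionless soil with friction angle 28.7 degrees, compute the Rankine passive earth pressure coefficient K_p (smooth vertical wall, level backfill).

2.85

K_p = (1 + sin φ)/(1 − sin φ) = tan²(45° + 28.7°/2) = 2.848.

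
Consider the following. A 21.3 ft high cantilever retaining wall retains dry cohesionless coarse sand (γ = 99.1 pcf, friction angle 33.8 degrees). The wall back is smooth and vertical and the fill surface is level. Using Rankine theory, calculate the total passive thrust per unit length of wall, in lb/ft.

K_p = tan²(45° + φ/2) = 3.508.
P_p = ½ K_p γ H² = 0.5 × 3.508 × 99.1 × 21.3² = 78850 lb/ft.

78800 lb/ft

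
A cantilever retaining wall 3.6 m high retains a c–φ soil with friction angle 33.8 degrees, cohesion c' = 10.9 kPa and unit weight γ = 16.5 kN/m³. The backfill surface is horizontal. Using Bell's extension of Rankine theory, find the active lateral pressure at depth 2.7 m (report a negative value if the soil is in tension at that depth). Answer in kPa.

1.06 kPa

K_a = (1 − sin φ)/(1 + sin φ) = 0.2851.
σ_a = K_a γ z − 2c√K_a = 0.2851×16.5×2.7 − 2×10.9×0.5340 = 1.061 kPa.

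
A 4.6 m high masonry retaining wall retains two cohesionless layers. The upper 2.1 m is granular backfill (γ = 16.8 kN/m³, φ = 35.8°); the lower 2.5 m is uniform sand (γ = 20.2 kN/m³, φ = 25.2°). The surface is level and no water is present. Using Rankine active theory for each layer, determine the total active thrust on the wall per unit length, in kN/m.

K_a1 = tan²(45°−35.8°/2) = 0.2619; K_a2 = tan²(45°−25.2°/2) = 0.4027.
Layer 1: σ at base = K_a1 γ₁ h₁ = 9.239 kPa; P₁ = ½×9.239×2.1 = 9.700.
Layer 2: σ_v at top = γ₁h₁ = 35.28; σ_h top = K_a2×35.28 = 14.21; σ_h base = K_a2×(35.28+20.2×2.5) = 34.55.
P₂ = ½(14.21+34.55)×2.5 = 60.94. Total P_a = 9.700+60.94 = 70.65 kN/m.

70.6 kN/m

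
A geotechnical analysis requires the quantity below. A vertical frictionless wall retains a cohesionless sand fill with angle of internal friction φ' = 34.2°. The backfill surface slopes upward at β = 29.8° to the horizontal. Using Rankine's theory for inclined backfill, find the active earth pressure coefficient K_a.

K_a = cos β · (cos β − √(cos²β − cos²φ)) / (cos β + √(cos²β − cos²φ)).
cos β = 0.8678, cos φ = 0.8271, √(cos²β − cos²φ) = 0.2626.
K_a = 0.8678 × (0.8678 − 0.2626)/(0.8678 + 0.2626) = 0.4646.

0.465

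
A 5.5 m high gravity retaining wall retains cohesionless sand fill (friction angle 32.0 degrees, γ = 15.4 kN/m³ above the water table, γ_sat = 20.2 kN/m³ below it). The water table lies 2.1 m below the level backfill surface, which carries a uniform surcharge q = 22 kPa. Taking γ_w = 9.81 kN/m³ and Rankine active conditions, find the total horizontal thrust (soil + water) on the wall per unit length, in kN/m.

157 kN/m

K_a = tan²(45° − φ/2) = 0.3073.
γ' = 20.2 − 9.81 = 10.39 kN/m³. h₂ = H − d_w = 3.4 m.
σ'_h: at surface K_a·q = 6.760; at WT K_a(q+γd_w) = 16.70; at base K_a(q+γd_w+γ'h₂) = 27.55 kPa.
P₁ = ½(6.760+16.70)×2.1 = 24.63; P₂ = ½(16.70+27.55)×3.4 = 75.22; P_w = ½γ_w h₂² = 56.70.
Total = 24.63+75.22+56.70 = 156.6 kN/m.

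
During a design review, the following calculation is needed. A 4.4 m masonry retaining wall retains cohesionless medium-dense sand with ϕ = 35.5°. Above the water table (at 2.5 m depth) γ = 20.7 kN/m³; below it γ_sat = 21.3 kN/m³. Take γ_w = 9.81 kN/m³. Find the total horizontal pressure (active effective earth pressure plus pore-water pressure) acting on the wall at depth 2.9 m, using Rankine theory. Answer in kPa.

K_a = (1 − sin φ)/(1 + sin φ) = 0.2653.
γ' = 21.3 − 9.81 = 11.49 kN/m³.
Effective vertical stress at 2.9 m: σ'_v = 20.7×2.5 + 11.49×0.400 = 56.35 kPa.
σ'_h = K_a σ'_v = 0.2653 × 56.35 = 14.95 kPa; u = γ_w × 0.400 = 3.924 kPa.
Total σ_h = 14.95 + 3.924 = 18.87 kPa.

18.9 kPa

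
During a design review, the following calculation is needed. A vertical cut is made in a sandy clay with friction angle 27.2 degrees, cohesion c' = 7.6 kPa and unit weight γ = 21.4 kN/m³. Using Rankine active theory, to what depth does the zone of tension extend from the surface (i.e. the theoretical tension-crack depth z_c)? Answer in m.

K_a = tan²(45° − 27.2°/2) = 0.3726; √K_a = 0.6104.
The active pressure is zero where K_a γ z = 2c√K_a, so z_c = 2c/(γ√K_a) = 2×7.6/(21.4×0.6104) = 1.164 m.

1.16 m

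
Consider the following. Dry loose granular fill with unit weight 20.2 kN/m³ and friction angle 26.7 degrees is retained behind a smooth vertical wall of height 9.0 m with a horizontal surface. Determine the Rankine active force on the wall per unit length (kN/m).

311 kN/m

K_a = tan²(45° − φ/2) = 0.3800.
P_a = ½ K_a γ H² = 0.5 × 0.3800 × 20.2 × 9.0² = 310.8 kN/m.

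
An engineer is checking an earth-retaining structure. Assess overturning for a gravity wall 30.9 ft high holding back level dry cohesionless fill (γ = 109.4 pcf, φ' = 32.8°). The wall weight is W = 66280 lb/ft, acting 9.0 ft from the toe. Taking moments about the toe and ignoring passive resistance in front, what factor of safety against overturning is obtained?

K_a = tan²(45° − 32.8°/2) = 0.2973.
P_a = ½K_aγH² = 0.5×0.2973×109.4×30.9² = 15530 lb/ft, acting at H/3 = 10.30 ft above the base.
Overturning moment M_o = P_a × H/3 = 15530 × 10.30 = 159900.
Resisting moment M_r = W × 9.0 = 66280 × 9.0 = 596500.
FS_overturning = M_r/M_o = 596500/159900 = 3.730.

3.73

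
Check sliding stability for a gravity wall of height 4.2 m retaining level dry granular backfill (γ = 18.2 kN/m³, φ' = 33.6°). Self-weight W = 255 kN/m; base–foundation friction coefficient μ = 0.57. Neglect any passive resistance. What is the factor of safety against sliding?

K_a = tan²(45° − 33.6°/2) = 0.2875.
P_a = ½K_aγH² = 0.5×0.2875×18.2×4.2² = 46.15 kN/m, acting at H/3 = 1.400 m above the base.
FS_sliding = μW / P_a = 0.57×255 / 46.15 = 3.149.

3.15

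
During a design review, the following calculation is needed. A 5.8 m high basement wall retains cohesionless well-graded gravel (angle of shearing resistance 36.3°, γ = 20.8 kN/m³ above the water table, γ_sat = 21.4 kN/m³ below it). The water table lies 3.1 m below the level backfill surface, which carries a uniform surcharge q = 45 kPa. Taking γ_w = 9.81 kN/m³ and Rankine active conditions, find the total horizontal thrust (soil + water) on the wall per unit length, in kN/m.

184 kN/m

K_a = tan²(45° − φ/2) = 0.2563.
γ' = 21.4 − 9.81 = 11.59 kN/m³. h₂ = H − d_w = 2.7 m.
σ'_h: at surface K_a·q = 11.53; at WT K_a(q+γd_w) = 28.06; at base K_a(q+γd_w+γ'h₂) = 36.08 kPa.
P₁ = ½(11.53+28.06)×3.1 = 61.36; P₂ = ½(28.06+36.08)×2.7 = 86.58; P_w = ½γ_w h₂² = 35.76.
Total = 61.36+86.58+35.76 = 183.7 kN/m.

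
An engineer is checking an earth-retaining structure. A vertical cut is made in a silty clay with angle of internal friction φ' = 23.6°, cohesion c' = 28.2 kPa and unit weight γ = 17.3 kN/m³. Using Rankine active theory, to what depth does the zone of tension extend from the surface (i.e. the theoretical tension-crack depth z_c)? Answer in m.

K_a = tan²(45° − 23.6°/2) = 0.4282; √K_a = 0.6544.
The active pressure is zero where K_a γ z = 2c√K_a, so z_c = 2c/(γ√K_a) = 2×28.2/(17.3×0.6544) = 4.982 m.

4.98 m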